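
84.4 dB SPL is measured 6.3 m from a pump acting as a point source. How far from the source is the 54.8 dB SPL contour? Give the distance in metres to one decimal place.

190.3 m

Point-source spreading drops the level by 20·log₁₀(r₂/r₁); inverting, r₂/r₁ = 10^(ΔL/20).
r₂ = 6.3·10^((84.4−54.8)/20) = 6.3·10^(29.6/20) = 190.26 m.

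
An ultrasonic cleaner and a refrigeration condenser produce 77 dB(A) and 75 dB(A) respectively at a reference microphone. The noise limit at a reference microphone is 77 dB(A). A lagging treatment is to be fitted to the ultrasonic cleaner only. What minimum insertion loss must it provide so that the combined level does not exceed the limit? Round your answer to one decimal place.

4.3 dB

Fixed contribution from the other source: Σ 10^(L/10) = 10^(75/10) = 3.162e+07 (75.00 dB(A)).
The limit corresponds to 10^(77/10) = 5.012e+07; subtracting the fixed part leaves 1.850e+07 for the ultrasonic cleaner, i.e. 72.67 dB(A).
So the ultrasonic cleaner must be reduced from 77 to 72.67 dB(A): IL = 4.33 dB.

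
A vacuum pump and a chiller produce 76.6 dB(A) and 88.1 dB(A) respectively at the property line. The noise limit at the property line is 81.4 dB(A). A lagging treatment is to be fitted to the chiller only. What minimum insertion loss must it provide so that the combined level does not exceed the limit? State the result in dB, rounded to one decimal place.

Everything except the chiller sums to 10^(76.6/10) = 4.571e+07 in linear terms, 76.60 dB(A).
To meet 81.4 dB(A) overall, the treated chiller may contribute at most 10^(81.4/10) − 4.571e+07 = 9.233e+07, i.e. 79.65 dB(A).
So the chiller must be reduced from 88.1 to 79.65 dB(A): IL = 8.45 dB.

8.4 dB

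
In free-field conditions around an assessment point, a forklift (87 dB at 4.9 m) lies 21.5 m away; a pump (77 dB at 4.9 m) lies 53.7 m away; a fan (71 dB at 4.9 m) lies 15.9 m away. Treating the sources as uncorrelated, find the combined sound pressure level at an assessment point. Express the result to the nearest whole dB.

Propagate each source to the receiver with L = L_ref − 20·log₁₀(r/r_ref), then add intensities.
forklift: 87 − 20·log₁₀(21.5/4.9) = 87 − 12.84 = 74.16 dB.
pump: 77 − 20·log₁₀(53.7/4.9) = 77 − 20.80 = 56.20 dB.
fan: 71 − 20·log₁₀(15.9/4.9) = 71 − 10.22 = 60.78 dB.
Σ 10^(L/10) = 2.765e+07 → L_total = 10·log₁₀(2.765e+07) = 74.42 dB.

74 dB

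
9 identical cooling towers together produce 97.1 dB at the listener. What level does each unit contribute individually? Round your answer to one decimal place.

For N identical incoherent sources L_total = L₁ + 10·log₁₀ N, so L₁ = 97.1 − 10·log₁₀(9) = 97.1 − 9.542.

87.6 dB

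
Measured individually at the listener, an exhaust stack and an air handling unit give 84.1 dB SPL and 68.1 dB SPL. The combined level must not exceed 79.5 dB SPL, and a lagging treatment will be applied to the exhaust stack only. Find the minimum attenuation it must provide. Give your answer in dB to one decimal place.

4.9 dB

The untreated sources together contribute 10^(68.1/10) = 6.457e+06, i.e. 68.10 dB SPL.
To meet 79.5 dB SPL overall, the treated exhaust stack may contribute at most 10^(79.5/10) − 6.457e+06 = 8.267e+07, i.e. 79.17 dB SPL.
Required insertion loss = 84.1 − 79.17 = 4.93 dB.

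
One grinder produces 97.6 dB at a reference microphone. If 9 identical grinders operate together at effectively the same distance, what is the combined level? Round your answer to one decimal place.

N identical incoherent sources raise the level by 10·log₁₀ N.
L_total = 97.6 + 10·log₁₀(9) = 97.6 + 9.542 = 107.14 dB.

107.1 dB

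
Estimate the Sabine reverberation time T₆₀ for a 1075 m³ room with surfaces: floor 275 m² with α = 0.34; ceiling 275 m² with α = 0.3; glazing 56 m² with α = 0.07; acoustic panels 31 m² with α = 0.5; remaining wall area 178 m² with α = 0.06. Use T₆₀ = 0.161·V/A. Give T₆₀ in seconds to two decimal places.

0.84 s

Summing Sᵢαᵢ: 275·0.34 + 275·0.3 + 56·0.07 + 31·0.5 + 178·0.06 = 206.10 m².
T₆₀ = 0.161·V/A = 0.161·1075/206.10 = 0.840 s.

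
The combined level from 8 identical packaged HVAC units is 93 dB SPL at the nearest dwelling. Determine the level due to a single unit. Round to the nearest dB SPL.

8 equal contributions raise the level by 10·log₁₀ 8 = 9.031 dB, so each unit alone gives 93 − 9.031.

84 dB SPL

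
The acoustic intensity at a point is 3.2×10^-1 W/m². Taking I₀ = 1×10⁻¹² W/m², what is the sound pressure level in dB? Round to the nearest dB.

I/I₀ = 3.2×10^-1/10⁻¹² = 3.2×10^11, and L = 10·log₁₀(I/I₀).
L = 10·(0.5051 + 11) = 115.05 dB.

115 dB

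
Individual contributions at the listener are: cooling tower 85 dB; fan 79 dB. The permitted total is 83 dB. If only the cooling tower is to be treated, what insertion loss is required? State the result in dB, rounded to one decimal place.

Fixed contribution from the other source: Σ 10^(L/10) = 10^(79/10) = 7.943e+07 (79.00 dB).
The limit corresponds to 10^(83/10) = 1.995e+08; subtracting the fixed part leaves 1.201e+08 for the cooling tower, i.e. 80.80 dB.
Required insertion loss = 85 − 80.80 = 4.20 dB.

4.2 dB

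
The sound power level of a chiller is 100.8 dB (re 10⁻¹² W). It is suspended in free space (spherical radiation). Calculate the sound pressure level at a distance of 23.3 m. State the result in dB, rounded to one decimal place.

The power spreads over a sphere of area 4π·r², so L_p = L_w − 10·log₁₀(4π·r²).
4π·r² = 6822 m², 10·log₁₀ of that is 38.339 dB.
L_p = 100.8 − 38.339 = 62.46 dB.

62.5 dB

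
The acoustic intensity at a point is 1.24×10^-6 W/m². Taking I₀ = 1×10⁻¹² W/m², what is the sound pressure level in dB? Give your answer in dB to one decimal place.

I/I₀ = 1.24×10^-6/10⁻¹² = 1.24×10^6, and L = 10·log₁₀(I/I₀).
L = 10·(0.0934 + 6) = 60.93 dB.

60.9 dB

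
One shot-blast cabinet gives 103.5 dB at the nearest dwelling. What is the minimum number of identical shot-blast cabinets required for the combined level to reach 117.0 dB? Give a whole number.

The shortfall is 117.0 − 103.5 = 13.5 dB, and N units add 10·log₁₀ N, so need 10·log₁₀ N ≥ 13.5.
N ≥ 10^(13.5/10) = 22.387, so N = 23.

23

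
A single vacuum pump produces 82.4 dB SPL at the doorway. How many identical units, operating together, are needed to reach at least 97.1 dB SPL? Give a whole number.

30

N identical sources give L₁ + 10·log₁₀ N, so require 10·log₁₀ N ≥ 97.1 − 82.4 = 14.7 dB.
N ≥ 10^(14.7/10) = 29.512, so N = 30.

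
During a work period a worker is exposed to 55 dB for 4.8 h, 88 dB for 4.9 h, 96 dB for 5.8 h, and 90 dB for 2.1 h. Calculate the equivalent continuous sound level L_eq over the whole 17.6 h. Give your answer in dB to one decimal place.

The energy average is taken in the linear domain: L_eq = 10·log₁₀[(Σ tᵢ·10^(Lᵢ/10))/T], T = 17.6 h.
Σ tᵢ·10^(Lᵢ/10) = 4.8·10^(55/10) + 4.9·10^(88/10) + 5.8·10^(96/10) + 2.1·10^(90/10) = 2.828e+10.
L_eq = 10·log₁₀(2.828e+10/17.6) = 92.06 dB.

92.1 dB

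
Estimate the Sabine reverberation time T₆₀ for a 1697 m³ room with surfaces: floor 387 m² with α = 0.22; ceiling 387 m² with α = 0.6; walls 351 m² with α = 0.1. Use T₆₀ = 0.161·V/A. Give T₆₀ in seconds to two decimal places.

0.78 s

Summing Sᵢαᵢ: 387·0.22 + 387·0.6 + 351·0.1 = 352.44 m².
T₆₀ = 0.161·V/A = 0.161·1697/352.44 = 0.775 s.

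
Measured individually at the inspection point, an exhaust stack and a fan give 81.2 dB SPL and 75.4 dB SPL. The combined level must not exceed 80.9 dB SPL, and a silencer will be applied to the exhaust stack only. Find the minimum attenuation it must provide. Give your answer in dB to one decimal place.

The untreated sources together contribute 10^(75.4/10) = 3.467e+07, i.e. 75.40 dB SPL.
The limit corresponds to 10^(80.9/10) = 1.230e+08; subtracting the fixed part leaves 8.835e+07 for the exhaust stack, i.e. 79.46 dB SPL.
Required insertion loss = 81.2 − 79.46 = 1.74 dB.

1.7 dB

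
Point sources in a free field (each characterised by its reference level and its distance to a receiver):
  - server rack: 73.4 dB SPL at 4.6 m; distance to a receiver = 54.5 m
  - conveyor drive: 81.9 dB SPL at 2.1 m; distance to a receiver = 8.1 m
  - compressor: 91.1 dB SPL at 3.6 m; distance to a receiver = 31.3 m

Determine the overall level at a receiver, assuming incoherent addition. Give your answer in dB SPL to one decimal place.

First find each source's level at the receiver (point-source: −20·log₁₀(r/r_ref)), then combine on an intensity basis.
server rack: 73.4 − 20·log₁₀(54.5/4.6) = 73.4 − 21.47 = 51.93 dB SPL.
conveyor drive: 81.9 − 20·log₁₀(8.1/2.1) = 81.9 − 11.73 = 70.17 dB SPL.
compressor: 91.1 − 20·log₁₀(31.3/3.6) = 91.1 − 18.78 = 72.32 dB SPL.
Σ 10^(L/10) = 2.761e+07 → L_total = 10·log₁₀(2.761e+07) = 74.41 dB SPL.

74.4 dB SPL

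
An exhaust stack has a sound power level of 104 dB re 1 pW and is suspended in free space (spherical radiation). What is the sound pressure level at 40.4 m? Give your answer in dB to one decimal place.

60.9 dB

The power spreads over a sphere of area 4π·r², so L_p = L_w − 10·log₁₀(4π·r²).
4π·r² = 2.051e+04 m², 10·log₁₀ of that is 43.120 dB.
L_p = 104 − 43.120 = 60.88 dB.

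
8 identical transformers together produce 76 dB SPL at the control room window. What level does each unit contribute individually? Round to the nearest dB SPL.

For N identical incoherent sources L_total = L₁ + 10·log₁₀ N, so L₁ = 76 − 10·log₁₀(8) = 76 − 9.031.

67 dB SPL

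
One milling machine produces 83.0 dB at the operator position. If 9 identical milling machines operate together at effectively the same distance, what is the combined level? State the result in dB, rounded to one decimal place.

L_total = L₁ + 10·log₁₀ N for N identical incoherent sources.
L_total = 83.0 + 10·log₁₀(9) = 83.0 + 9.542 = 92.54 dB.

92.5 dB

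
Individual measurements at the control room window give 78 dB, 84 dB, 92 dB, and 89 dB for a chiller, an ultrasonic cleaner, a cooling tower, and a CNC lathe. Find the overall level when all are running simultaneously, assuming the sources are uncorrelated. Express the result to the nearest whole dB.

94 dB

For uncorrelated sources the intensities add, so convert each level to linear form, sum, and take 10·log₁₀ of the total.
Σ 10^(L/10) = 10^(78/10) + 10^(84/10) + 10^(92/10) + 10^(89/10) = 2.694e+09.
L_total = 10·log₁₀(2.694e+09) = 94.30 dB.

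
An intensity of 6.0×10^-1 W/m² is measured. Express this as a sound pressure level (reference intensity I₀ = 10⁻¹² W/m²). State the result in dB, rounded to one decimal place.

Dividing by I₀ shifts the exponent by 12: I/I₀ = 6.0×10^11.
L = 10·(0.7782 + 11) = 117.78 dB.

117.8 dB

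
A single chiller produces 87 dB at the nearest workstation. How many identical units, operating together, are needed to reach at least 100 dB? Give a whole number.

20

N identical sources give L₁ + 10·log₁₀ N, so require 10·log₁₀ N ≥ 100 − 87 = 13.0 dB.
N ≥ 10^(13.0/10) = 19.953, so N = 20.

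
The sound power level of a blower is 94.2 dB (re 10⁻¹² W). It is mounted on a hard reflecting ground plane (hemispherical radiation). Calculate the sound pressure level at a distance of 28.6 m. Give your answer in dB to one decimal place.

57.1 dB

The power spreads over a hemisphere of area 2π·r², so L_p = L_w − 10·log₁₀(2π·r²).
2π·r² = 5139 m², 10·log₁₀ of that is 37.109 dB.
L_p = 94.2 − 37.109 = 57.09 dB.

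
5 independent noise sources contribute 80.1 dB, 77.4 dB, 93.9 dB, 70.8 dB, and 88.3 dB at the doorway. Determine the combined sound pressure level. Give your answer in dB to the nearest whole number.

For uncorrelated sources the intensities add, so convert each level to linear form, sum, and take 10·log₁₀ of the total.
Σ 10^(L/10) = 10^(80.1/10) + 10^(77.4/10) + 10^(93.9/10) + 10^(70.8/10) + 10^(88.3/10) = 3.300e+09.
L_total = 10·log₁₀(3.300e+09) = 95.19 dB.

95 dB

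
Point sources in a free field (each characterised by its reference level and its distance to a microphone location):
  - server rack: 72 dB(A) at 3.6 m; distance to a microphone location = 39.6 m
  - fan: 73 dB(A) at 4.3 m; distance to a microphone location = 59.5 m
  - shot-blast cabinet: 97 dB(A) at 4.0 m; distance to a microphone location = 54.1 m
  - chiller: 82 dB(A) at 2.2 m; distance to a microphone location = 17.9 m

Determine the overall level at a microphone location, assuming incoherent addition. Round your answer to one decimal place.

74.8 dB(A)

Apply inverse-square spreading to bring every level to the receiver, then sum 10^(L/10).
server rack: 72 − 20·log₁₀(39.6/3.6) = 72 − 20.83 = 51.17 dB(A).
fan: 73 − 20·log₁₀(59.5/4.3) = 73 − 22.82 = 50.18 dB(A).
shot-blast cabinet: 97 − 20·log₁₀(54.1/4.0) = 97 − 22.62 = 74.38 dB(A).
chiller: 82 − 20·log₁₀(17.9/2.2) = 82 − 18.21 = 63.79 dB(A).
Σ 10^(L/10) = 3.003e+07 → L_total = 10·log₁₀(3.003e+07) = 74.78 dB(A).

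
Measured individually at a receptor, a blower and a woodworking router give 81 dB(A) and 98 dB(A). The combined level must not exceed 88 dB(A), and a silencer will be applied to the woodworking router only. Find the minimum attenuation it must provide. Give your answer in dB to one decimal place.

Everything except the woodworking router sums to 10^(81/10) = 1.259e+08 in linear terms, 81.00 dB(A).
To meet 88 dB(A) overall, the treated woodworking router may contribute at most 10^(88/10) − 1.259e+08 = 5.051e+08, i.e. 87.03 dB(A).
Required insertion loss = 98 − 87.03 = 10.97 dB.

11.0 dB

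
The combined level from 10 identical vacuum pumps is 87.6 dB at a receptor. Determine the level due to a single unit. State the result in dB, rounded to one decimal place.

10 equal contributions raise the level by 10·log₁₀ 10 = 10.000 dB, so each unit alone gives 87.6 − 10.000.

77.6 dB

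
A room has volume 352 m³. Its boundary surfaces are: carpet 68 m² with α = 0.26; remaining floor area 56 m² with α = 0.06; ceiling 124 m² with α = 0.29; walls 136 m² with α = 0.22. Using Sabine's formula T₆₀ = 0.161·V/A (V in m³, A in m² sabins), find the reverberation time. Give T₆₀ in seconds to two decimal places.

0.65 s

A = Σ Sᵢαᵢ = 68·0.26 + 56·0.06 + 124·0.29 + 136·0.22 = 86.92 m².
T₆₀ = 0.161·V/A = 0.161·352/86.92 = 0.652 s.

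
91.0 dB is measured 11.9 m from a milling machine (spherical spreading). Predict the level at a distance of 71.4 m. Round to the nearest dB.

75 dB

Point-source attenuation: ΔL = 20·log₁₀(r₂/r₁) = 20·log₁₀(71.4/11.9) = 15.563 dB.
L₂ = 91.0 − 20·log₁₀(71.4/11.9) = 91.0 − 15.563 = 75.44 dB.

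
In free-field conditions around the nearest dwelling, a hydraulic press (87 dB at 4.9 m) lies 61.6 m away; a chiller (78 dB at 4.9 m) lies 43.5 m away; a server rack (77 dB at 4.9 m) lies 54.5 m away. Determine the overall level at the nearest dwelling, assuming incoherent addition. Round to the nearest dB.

First find each source's level at the receiver (point-source: −20·log₁₀(r/r_ref)), then combine on an intensity basis.
hydraulic press: 87 − 20·log₁₀(61.6/4.9) = 87 − 21.99 = 65.01 dB.
chiller: 78 − 20·log₁₀(43.5/4.9) = 78 − 18.97 = 59.03 dB.
server rack: 77 − 20·log₁₀(54.5/4.9) = 77 − 20.92 = 56.08 dB.
Σ 10^(L/10) = 4.377e+06 → L_total = 10·log₁₀(4.377e+06) = 66.41 dB.

66 dB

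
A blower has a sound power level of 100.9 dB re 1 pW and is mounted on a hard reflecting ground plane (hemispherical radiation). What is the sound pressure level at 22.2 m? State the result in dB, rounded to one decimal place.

The power spreads over a hemisphere of area 2π·r², so L_p = L_w − 10·log₁₀(2π·r²).
2π·r² = 3097 m², 10·log₁₀ of that is 34.909 dB.
L_p = 100.9 − 34.909 = 65.99 dB.

66.0 dB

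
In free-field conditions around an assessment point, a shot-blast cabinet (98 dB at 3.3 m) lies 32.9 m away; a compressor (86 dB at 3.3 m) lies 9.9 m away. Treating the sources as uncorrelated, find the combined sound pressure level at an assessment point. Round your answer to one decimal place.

80.3 dB

Apply inverse-square spreading to bring every level to the receiver, then sum 10^(L/10).
shot-blast cabinet: 98 − 20·log₁₀(32.9/3.3) = 98 − 19.97 = 78.03 dB.
compressor: 86 − 20·log₁₀(9.9/3.3) = 86 − 9.54 = 76.46 dB.
Σ 10^(L/10) = 1.077e+08 → L_total = 10·log₁₀(1.077e+08) = 80.32 dB.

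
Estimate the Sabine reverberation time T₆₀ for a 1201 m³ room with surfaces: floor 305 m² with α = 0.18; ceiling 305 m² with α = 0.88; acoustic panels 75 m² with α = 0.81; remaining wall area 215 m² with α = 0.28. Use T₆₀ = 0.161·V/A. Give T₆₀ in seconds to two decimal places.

0.44 s

Total absorption A = 305·0.18 + 305·0.88 + 75·0.81 + 215·0.28 = 444.25 m² sabins.
T₆₀ = 0.161·V/A = 0.161·1201/444.25 = 0.435 s.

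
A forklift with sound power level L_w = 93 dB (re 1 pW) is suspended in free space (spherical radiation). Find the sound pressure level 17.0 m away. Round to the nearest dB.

57 dB

Free-field spherical radiation: L_p = L_w − 10·log₁₀(4π·r²), r = 17.0 m.
4π·r² = 3632 m², 10·log₁₀ of that is 35.601 dB.
L_p = 93 − 35.601 = 57.40 dB.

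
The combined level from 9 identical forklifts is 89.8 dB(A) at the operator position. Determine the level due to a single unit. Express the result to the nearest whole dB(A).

For N identical incoherent sources L_total = L₁ + 10·log₁₀ N, so L₁ = 89.8 − 10·log₁₀(9) = 89.8 − 9.542.

80 dB(A)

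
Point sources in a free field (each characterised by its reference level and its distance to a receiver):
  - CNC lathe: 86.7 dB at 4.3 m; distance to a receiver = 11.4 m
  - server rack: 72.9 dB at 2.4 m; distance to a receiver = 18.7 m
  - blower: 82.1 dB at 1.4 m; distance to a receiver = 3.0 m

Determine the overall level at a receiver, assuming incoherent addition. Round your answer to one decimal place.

First find each source's level at the receiver (point-source: −20·log₁₀(r/r_ref)), then combine on an intensity basis.
CNC lathe: 86.7 − 20·log₁₀(11.4/4.3) = 86.7 − 8.47 = 78.23 dB.
server rack: 72.9 − 20·log₁₀(18.7/2.4) = 72.9 − 17.83 = 55.07 dB.
blower: 82.1 − 20·log₁₀(3.0/1.4) = 82.1 − 6.62 = 75.48 dB.
Σ 10^(L/10) = 1.022e+08 → L_total = 10·log₁₀(1.022e+08) = 80.09 dB.

80.1 dB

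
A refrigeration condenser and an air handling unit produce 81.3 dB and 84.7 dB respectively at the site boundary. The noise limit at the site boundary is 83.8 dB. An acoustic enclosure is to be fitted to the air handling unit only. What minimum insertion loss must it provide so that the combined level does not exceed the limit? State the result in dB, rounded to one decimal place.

The untreated sources together contribute 10^(81.3/10) = 1.349e+08, i.e. 81.30 dB.
The limit corresponds to 10^(83.8/10) = 2.399e+08; subtracting the fixed part leaves 1.050e+08 for the air handling unit, i.e. 80.21 dB.
So the air handling unit must be reduced from 84.7 to 80.21 dB: IL = 4.49 dB.

4.5 dB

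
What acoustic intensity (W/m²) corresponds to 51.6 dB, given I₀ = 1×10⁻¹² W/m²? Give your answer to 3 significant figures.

L = 10·log₁₀(I/I₀) ⇒ I = I₀·10^(L/10) = 10⁻¹² × 10^5.16.

1.45e-07 W/m²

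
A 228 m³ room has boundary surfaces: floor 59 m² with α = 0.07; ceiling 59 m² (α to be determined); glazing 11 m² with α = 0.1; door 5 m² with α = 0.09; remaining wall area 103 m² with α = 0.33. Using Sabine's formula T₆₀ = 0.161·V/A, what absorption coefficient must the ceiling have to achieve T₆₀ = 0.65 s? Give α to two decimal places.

Required total absorption A = 0.161·228/0.65 = 56.47 m².
Absorption from the other surfaces = 59·0.07 + 11·0.1 + 5·0.09 + 103·0.33 = 39.67 m², so the ceiling must supply 16.80 m² over 59 m².
α = 16.80/59 = 0.285.

0.28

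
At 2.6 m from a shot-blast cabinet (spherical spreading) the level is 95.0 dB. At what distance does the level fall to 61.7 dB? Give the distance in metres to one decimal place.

Point-source spreading drops the level by 20·log₁₀(r₂/r₁); inverting, r₂/r₁ = 10^(ΔL/20).
r₂ = 2.6·10^((95.0−61.7)/20) = 2.6·10^(33.3/20) = 120.22 m.

120.2 m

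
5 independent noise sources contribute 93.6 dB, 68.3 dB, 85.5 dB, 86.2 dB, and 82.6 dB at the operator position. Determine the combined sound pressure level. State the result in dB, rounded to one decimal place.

95.1 dB

Incoherent sources combine by intensity addition: L_total = 10·log₁₀(Σ 10^(L_i/10)).
Σ 10^(L/10) = 10^(93.6/10) + 10^(68.3/10) + 10^(85.5/10) + 10^(86.2/10) + 10^(82.6/10) = 3.251e+09.
L_total = 10·log₁₀(3.251e+09) = 95.12 dB.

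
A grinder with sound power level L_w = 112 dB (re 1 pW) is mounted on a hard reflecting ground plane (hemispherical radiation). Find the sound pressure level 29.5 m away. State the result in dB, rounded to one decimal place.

74.6 dB

L_p = L_w − 10·log₁₀(2π·r²) with r = 29.5 m.
2π·r² = 5468 m², 10·log₁₀ of that is 37.378 dB.
L_p = 112 − 37.378 = 74.62 dB.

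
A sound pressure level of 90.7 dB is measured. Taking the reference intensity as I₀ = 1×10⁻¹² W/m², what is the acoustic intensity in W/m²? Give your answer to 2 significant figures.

0.0012 W/m²

I = I₀·10^(L/10) = 10⁻¹² × 10^(90.7/10) = 10^(-2.930).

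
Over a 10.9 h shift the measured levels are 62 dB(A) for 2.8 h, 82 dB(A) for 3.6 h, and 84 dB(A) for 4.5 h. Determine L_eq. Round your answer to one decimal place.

Weight each interval's intensity by its duration and average over T = 10.9 h:
Σ tᵢ·10^(Lᵢ/10) = 2.8·10^(62/10) + 3.6·10^(82/10) + 4.5·10^(84/10) = 1.705e+09.
L_eq = 10·log₁₀(1.705e+09/10.9) = 81.94 dB(A).

81.9 dB(A)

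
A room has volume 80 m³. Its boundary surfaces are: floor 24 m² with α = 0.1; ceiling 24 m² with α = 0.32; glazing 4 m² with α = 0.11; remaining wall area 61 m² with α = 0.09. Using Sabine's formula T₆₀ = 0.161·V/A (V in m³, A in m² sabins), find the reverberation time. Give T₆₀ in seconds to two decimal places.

0.80 s

Total absorption A = 24·0.1 + 24·0.32 + 4·0.11 + 61·0.09 = 16.01 m² sabins.
T₆₀ = 0.161 × 80 / 16.01 = 0.804 s.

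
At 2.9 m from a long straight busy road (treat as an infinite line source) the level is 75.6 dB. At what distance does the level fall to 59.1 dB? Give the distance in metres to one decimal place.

Line-source spreading drops the level by 10·log₁₀(r₂/r₁); inverting, r₂/r₁ = 10^(ΔL/10).
r₂ = 2.9·10^((75.6−59.1)/10) = 2.9·10^(16.5/10) = 129.54 m.

129.5 m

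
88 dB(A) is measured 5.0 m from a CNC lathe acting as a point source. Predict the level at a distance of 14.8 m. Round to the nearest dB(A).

79 dB(A)

Point-source attenuation: ΔL = 20·log₁₀(r₂/r₁) = 20·log₁₀(14.8/5.0) = 9.426 dB.
L₂ = 88 − 20·log₁₀(14.8/5.0) = 88 − 9.426 = 78.57 dB(A).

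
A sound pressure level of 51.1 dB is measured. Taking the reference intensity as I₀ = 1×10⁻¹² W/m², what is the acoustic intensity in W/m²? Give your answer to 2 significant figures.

1.3e-07 W/m²

L = 10·log₁₀(I/I₀) ⇒ I = I₀·10^(L/10) = 10⁻¹² × 10^5.11.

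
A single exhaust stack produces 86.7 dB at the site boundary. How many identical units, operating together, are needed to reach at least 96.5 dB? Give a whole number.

10

N identical sources give L₁ + 10·log₁₀ N, so require 10·log₁₀ N ≥ 96.5 − 86.7 = 9.8 dB.
N ≥ 10^(9.8/10) = 9.550, so N = 10.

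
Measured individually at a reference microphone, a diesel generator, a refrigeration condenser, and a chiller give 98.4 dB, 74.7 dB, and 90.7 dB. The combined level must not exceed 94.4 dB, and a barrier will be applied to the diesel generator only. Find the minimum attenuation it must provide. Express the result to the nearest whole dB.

6 dB

The untreated sources together contribute 10^(74.7/10) + 10^(90.7/10) = 1.204e+09, i.e. 90.81 dB.
To meet 94.4 dB overall, the treated diesel generator may contribute at most 10^(94.4/10) − 1.204e+09 = 1.550e+09, i.e. 91.90 dB.
So the diesel generator must be reduced from 98.4 to 91.90 dB: IL = 6.50 dB.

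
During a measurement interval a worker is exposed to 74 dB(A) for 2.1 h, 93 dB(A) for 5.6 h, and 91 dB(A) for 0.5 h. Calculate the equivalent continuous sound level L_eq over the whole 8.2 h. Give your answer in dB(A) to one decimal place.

91.6 dB(A)

L_eq = 10·log₁₀[(1/T)·Σ tᵢ·10^(Lᵢ/10)] with T = 8.2 h.
Σ tᵢ·10^(Lᵢ/10) = 2.1·10^(74/10) + 5.6·10^(93/10) + 0.5·10^(91/10) = 1.186e+10.
L_eq = 10·log₁₀(1.186e+10/8.2) = 91.60 dB(A).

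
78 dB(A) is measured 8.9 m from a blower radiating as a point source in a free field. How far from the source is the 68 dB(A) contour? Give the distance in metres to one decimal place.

Point-source spreading drops the level by 20·log₁₀(r₂/r₁); inverting, r₂/r₁ = 10^(ΔL/20).
r₂ = 8.9·10^((78−68)/20) = 8.9·10^(10.0/20) = 28.14 m.

28.1 m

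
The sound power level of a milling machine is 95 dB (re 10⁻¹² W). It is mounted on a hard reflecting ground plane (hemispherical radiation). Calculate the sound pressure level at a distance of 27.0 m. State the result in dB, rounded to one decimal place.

58.4 dB

The power spreads over a hemisphere of area 2π·r², so L_p = L_w − 10·log₁₀(2π·r²).
2π·r² = 4580 m², 10·log₁₀ of that is 36.609 dB.
L_p = 95 − 36.609 = 58.39 dB.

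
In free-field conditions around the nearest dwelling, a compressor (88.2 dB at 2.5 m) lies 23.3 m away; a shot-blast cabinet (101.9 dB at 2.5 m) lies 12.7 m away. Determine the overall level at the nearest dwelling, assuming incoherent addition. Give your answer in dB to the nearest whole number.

88 dB

Propagate each source to the receiver with L = L_ref − 20·log₁₀(r/r_ref), then add intensities.
compressor: 88.2 − 20·log₁₀(23.3/2.5) = 88.2 − 19.39 = 68.81 dB.
shot-blast cabinet: 101.9 − 20·log₁₀(12.7/2.5) = 101.9 − 14.12 = 87.78 dB.
Σ 10^(L/10) = 6.078e+08 → L_total = 10·log₁₀(6.078e+08) = 87.84 dB.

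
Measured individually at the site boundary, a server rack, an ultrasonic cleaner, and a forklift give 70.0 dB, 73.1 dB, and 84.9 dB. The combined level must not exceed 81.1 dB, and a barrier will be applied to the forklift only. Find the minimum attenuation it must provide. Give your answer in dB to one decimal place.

5.0 dB

The untreated sources together contribute 10^(70.0/10) + 10^(73.1/10) = 3.042e+07, i.e. 74.83 dB.
To meet 81.1 dB overall, the treated forklift may contribute at most 10^(81.1/10) − 3.042e+07 = 9.841e+07, i.e. 79.93 dB.
So the forklift must be reduced from 84.9 to 79.93 dB: IL = 4.97 dB.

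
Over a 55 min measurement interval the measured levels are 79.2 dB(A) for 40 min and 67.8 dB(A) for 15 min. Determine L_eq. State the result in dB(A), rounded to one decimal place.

The energy average is taken in the linear domain: L_eq = 10·log₁₀[(Σ tᵢ·10^(Lᵢ/10))/T], T = 55 min.
Σ tᵢ·10^(Lᵢ/10) = 40·10^(79.2/10) + 15·10^(67.8/10) = 3.417e+09.
L_eq = 10·log₁₀(3.417e+09/55) = 77.93 dB(A).

77.9 dB(A)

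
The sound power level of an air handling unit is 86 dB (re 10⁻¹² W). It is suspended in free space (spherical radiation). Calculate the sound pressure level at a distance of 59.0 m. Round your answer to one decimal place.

39.6 dB

L_p = L_w − 10·log₁₀(4π·r²) with r = 59.0 m.
4π·r² = 4.374e+04 m², 10·log₁₀ of that is 46.409 dB.
L_p = 86 − 46.409 = 39.59 dB.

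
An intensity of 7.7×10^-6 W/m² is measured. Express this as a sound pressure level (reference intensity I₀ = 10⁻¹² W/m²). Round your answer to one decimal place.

68.9 dB

L = 10·log₁₀(I/I₀) = 10·log₁₀(7.7×10^-6/10⁻¹²) = 10·log₁₀(7.7×10^6).
L = 10·(0.8865 + 6) = 68.86 dB.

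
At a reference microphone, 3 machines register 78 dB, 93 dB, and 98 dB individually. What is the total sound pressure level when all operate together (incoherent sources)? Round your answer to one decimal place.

Incoherent sources combine by intensity addition: L_total = 10·log₁₀(Σ 10^(L_i/10)).
Σ 10^(L/10) = 10^(78/10) + 10^(93/10) + 10^(98/10) = 8.368e+09.
L_total = 10·log₁₀(8.368e+09) = 99.23 dB.

99.2 dB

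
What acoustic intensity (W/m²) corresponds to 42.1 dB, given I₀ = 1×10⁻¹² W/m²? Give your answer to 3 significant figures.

1.62e-08 W/m²

I/I₀ = 10^(42.1/10) = 1.622e+04, so I = 1.622e+04 × 10⁻¹² W/m².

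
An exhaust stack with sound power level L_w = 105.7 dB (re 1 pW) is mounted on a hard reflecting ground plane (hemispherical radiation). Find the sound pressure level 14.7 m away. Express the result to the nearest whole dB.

74 dB

L_p = L_w − 10·log₁₀(2π·r²) with r = 14.7 m.
2π·r² = 1358 m², 10·log₁₀ of that is 31.328 dB.
L_p = 105.7 − 31.328 = 74.37 dB.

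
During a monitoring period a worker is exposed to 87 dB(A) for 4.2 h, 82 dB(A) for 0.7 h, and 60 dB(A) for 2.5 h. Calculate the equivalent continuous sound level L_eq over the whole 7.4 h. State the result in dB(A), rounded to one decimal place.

84.8 dB(A)

The energy average is taken in the linear domain: L_eq = 10·log₁₀[(Σ tᵢ·10^(Lᵢ/10))/T], T = 7.4 h.
Σ tᵢ·10^(Lᵢ/10) = 4.2·10^(87/10) + 0.7·10^(82/10) + 2.5·10^(60/10) = 2.218e+09.
L_eq = 10·log₁₀(2.218e+09/7.4) = 84.77 dB(A).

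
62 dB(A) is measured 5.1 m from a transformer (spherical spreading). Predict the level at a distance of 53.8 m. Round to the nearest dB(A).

42 dB(A)

For a point source, L₂ = L₁ − 20·log₁₀(r₂/r₁).
L₂ = 62 − 20·log₁₀(53.8/5.1) = 62 − 20.464 = 41.54 dB(A).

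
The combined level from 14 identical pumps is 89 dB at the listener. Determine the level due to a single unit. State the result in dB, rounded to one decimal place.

77.5 dB

14 equal contributions raise the level by 10·log₁₀ 14 = 11.461 dB, so each unit alone gives 89 − 11.461.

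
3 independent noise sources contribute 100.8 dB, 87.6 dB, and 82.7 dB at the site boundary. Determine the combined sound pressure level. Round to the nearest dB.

101 dB

Incoherent sources combine by intensity addition: L_total = 10·log₁₀(Σ 10^(L_i/10)).
Σ 10^(L/10) = 10^(100.8/10) + 10^(87.6/10) + 10^(82.7/10) = 1.278e+10.
L_total = 10·log₁₀(1.278e+10) = 101.07 dB.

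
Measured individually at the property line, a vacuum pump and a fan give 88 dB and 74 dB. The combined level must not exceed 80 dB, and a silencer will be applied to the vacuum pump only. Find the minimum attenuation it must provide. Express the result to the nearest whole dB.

9 dB

Everything except the vacuum pump sums to 10^(74/10) = 2.512e+07 in linear terms, 74.00 dB.
To meet 80 dB overall, the treated vacuum pump may contribute at most 10^(80/10) − 2.512e+07 = 7.488e+07, i.e. 78.74 dB.
Required insertion loss = 88 − 78.74 = 9.26 dB.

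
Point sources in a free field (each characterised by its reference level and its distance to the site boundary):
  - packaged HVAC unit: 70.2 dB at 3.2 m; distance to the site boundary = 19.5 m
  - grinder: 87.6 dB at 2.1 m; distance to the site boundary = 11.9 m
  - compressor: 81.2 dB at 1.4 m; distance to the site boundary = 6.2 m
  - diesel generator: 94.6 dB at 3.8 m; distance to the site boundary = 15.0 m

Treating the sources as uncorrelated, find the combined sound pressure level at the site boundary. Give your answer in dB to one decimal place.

Apply inverse-square spreading to bring every level to the receiver, then sum 10^(L/10).
packaged HVAC unit: 70.2 − 20·log₁₀(19.5/3.2) = 70.2 − 15.70 = 54.50 dB.
grinder: 87.6 − 20·log₁₀(11.9/2.1) = 87.6 − 15.07 = 72.53 dB.
compressor: 81.2 − 20·log₁₀(6.2/1.4) = 81.2 − 12.93 = 68.27 dB.
diesel generator: 94.6 − 20·log₁₀(15.0/3.8) = 94.6 − 11.93 = 82.67 dB.
Σ 10^(L/10) = 2.100e+08 → L_total = 10·log₁₀(2.100e+08) = 83.22 dB.

83.2 dB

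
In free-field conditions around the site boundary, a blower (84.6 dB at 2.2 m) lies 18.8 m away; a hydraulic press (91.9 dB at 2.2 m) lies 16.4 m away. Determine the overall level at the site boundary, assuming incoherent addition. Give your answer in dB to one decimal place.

75.0 dB

Apply inverse-square spreading to bring every level to the receiver, then sum 10^(L/10).
blower: 84.6 − 20·log₁₀(18.8/2.2) = 84.6 − 18.63 = 65.97 dB.
hydraulic press: 91.9 − 20·log₁₀(16.4/2.2) = 91.9 − 17.45 = 74.45 dB.
Σ 10^(L/10) = 3.182e+07 → L_total = 10·log₁₀(3.182e+07) = 75.03 dB.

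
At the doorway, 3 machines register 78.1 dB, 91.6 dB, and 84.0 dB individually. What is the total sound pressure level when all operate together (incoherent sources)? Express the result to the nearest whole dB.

92 dB

Incoherent sources combine by intensity addition: L_total = 10·log₁₀(Σ 10^(L_i/10)).
Σ 10^(L/10) = 10^(78.1/10) + 10^(91.6/10) + 10^(84.0/10) = 1.761e+09.
L_total = 10·log₁₀(1.761e+09) = 92.46 dB.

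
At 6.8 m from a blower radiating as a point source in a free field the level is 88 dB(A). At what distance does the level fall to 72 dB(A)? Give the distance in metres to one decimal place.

Point-source spreading drops the level by 20·log₁₀(r₂/r₁); inverting, r₂/r₁ = 10^(ΔL/20).
r₂ = 6.8·10^((88−72)/20) = 6.8·10^(16.0/20) = 42.91 m.

42.9 m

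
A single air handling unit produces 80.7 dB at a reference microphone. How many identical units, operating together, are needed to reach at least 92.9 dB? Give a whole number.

17

N identical sources give L₁ + 10·log₁₀ N, so require 10·log₁₀ N ≥ 92.9 − 80.7 = 12.2 dB.
N ≥ 10^(12.2/10) = 16.596, so N = 17.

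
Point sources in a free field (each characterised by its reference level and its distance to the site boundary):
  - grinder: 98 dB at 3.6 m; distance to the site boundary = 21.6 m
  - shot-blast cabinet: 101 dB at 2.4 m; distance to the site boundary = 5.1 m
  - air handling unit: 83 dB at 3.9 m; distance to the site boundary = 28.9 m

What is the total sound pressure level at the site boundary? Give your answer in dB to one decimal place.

94.7 dB

Apply inverse-square spreading to bring every level to the receiver, then sum 10^(L/10).
grinder: 98 − 20·log₁₀(21.6/3.6) = 98 − 15.56 = 82.44 dB.
shot-blast cabinet: 101 − 20·log₁₀(5.1/2.4) = 101 − 6.55 = 94.45 dB.
air handling unit: 83 − 20·log₁₀(28.9/3.9) = 83 − 17.40 = 65.60 dB.
Σ 10^(L/10) = 2.967e+09 → L_total = 10·log₁₀(2.967e+09) = 94.72 dB.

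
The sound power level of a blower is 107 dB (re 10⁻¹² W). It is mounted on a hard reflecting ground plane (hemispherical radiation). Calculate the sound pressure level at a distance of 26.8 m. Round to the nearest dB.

L_p = L_w − 10·log₁₀(2π·r²) with r = 26.8 m.
2π·r² = 4513 m², 10·log₁₀ of that is 36.544 dB.
L_p = 107 − 36.544 = 70.46 dB.

70 dB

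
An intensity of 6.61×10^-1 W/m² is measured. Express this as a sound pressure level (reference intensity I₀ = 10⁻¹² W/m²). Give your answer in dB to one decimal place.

L = 10·log₁₀(I/I₀) = 10·log₁₀(6.61×10^-1/10⁻¹²) = 10·log₁₀(6.61×10^11).
L = 10·(0.8202 + 11) = 118.20 dB.

118.2 dB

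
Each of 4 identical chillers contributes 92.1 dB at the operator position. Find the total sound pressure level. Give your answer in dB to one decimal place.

98.1 dB

N identical incoherent sources raise the level by 10·log₁₀ N.
L_total = 92.1 + 10·log₁₀(4) = 92.1 + 6.021 = 98.12 dB.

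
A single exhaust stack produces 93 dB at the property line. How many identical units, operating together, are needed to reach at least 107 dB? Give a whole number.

N identical sources give L₁ + 10·log₁₀ N, so require 10·log₁₀ N ≥ 107 − 93 = 14.0 dB.
N ≥ 10^(14.0/10) = 25.119, so N = 26.

26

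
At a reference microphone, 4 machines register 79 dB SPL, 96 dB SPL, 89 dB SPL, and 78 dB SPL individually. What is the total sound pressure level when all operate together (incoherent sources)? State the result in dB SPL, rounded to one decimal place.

Incoherent sources combine by intensity addition: L_total = 10·log₁₀(Σ 10^(L_i/10)).
Σ 10^(L/10) = 10^(79/10) + 10^(96/10) + 10^(89/10) + 10^(78/10) = 4.918e+09.
L_total = 10·log₁₀(4.918e+09) = 96.92 dB SPL.

96.9 dB SPL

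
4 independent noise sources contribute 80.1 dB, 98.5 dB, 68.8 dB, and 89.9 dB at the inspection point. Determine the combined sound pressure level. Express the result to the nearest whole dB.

99 dB

Incoherent sources combine by intensity addition: L_total = 10·log₁₀(Σ 10^(L_i/10)).
Σ 10^(L/10) = 10^(80.1/10) + 10^(98.5/10) + 10^(68.8/10) + 10^(89.9/10) = 8.167e+09.
L_total = 10·log₁₀(8.167e+09) = 99.12 dB.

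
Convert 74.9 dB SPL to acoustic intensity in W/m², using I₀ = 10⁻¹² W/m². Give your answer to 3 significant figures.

3.09e-05 W/m²

L = 10·log₁₀(I/I₀) ⇒ I = I₀·10^(L/10) = 10⁻¹² × 10^7.49.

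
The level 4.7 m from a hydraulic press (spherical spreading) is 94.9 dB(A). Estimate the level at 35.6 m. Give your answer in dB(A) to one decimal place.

Spherical spreading from a point source gives a 20·log₁₀(r₂/r₁) drop.
L₂ = 94.9 − 20·log₁₀(35.6/4.7) = 94.9 − 17.587 = 77.31 dB(A).

77.3 dB(A)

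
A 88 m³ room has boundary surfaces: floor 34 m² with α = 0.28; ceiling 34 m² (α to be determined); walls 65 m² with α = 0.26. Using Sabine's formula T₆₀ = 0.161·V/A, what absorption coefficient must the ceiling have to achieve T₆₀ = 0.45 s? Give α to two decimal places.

Required total absorption A = 0.161·88/0.45 = 31.48 m².
Absorption from the other surfaces = 34·0.28 + 65·0.26 = 26.42 m², so the ceiling must supply 5.06 m² over 34 m².
α = 5.06/34 = 0.149.

0.15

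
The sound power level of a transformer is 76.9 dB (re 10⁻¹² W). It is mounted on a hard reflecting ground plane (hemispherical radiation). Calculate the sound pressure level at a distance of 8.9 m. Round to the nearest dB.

50 dB

Free-field hemispherical radiation: L_p = L_w − 10·log₁₀(2π·r²), r = 8.9 m.
2π·r² = 497.7 m², 10·log₁₀ of that is 26.970 dB.
L_p = 76.9 − 26.970 = 49.93 dB.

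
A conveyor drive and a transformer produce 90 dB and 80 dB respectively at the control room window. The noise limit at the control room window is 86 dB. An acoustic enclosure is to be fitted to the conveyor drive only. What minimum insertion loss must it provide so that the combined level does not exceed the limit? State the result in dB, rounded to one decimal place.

Fixed contribution from the other source: Σ 10^(L/10) = 10^(80/10) = 1.000e+08 (80.00 dB).
To meet 86 dB overall, the treated conveyor drive may contribute at most 10^(86/10) − 1.000e+08 = 2.981e+08, i.e. 84.74 dB.
Required insertion loss = 90 − 84.74 = 5.26 dB.

5.3 dB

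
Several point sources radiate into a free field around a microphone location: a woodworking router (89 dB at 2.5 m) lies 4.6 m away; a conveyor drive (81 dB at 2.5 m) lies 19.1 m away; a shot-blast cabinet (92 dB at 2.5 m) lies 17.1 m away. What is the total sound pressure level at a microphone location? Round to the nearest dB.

Apply inverse-square spreading to bring every level to the receiver, then sum 10^(L/10).
woodworking router: 89 − 20·log₁₀(4.6/2.5) = 89 − 5.30 = 83.70 dB.
conveyor drive: 81 − 20·log₁₀(19.1/2.5) = 81 − 17.66 = 63.34 dB.
shot-blast cabinet: 92 − 20·log₁₀(17.1/2.5) = 92 − 16.70 = 75.30 dB.
Σ 10^(L/10) = 2.707e+08 → L_total = 10·log₁₀(2.707e+08) = 84.32 dB.

84 dB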